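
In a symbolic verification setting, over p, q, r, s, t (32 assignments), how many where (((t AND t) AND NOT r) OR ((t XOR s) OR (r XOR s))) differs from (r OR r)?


F1 = (((t AND t) AND NOT r) OR ((t XOR s) OR (r XOR s)))
F2 = (r OR r)
Evaluate both on each of 32 rows (bits = p,q,r,s,t):
  row 0 [00000]: F1=0 F2=0 -> 0
  row 1 [00001]: F1=1 F2=0 (differ) -> 1
  row 2 [00010]: F1=1 F2=0 (differ) -> 1
  row 3 [00011]: F1=1 F2=0 (differ) -> 1
  row 4 [00100]: F1=1 F2=1 -> 0
  row 5 [00101]: F1=1 F2=1 -> 0
  row 6 [00110]: F1=1 F2=1 -> 0
  row 7 [00111]: F1=0 F2=1 (differ) -> 1
  row 8 [01000]: F1=0 F2=0 -> 0
  row 9 [01001]: F1=1 F2=0 (differ) -> 1
  row 10 [01010]: F1=1 F2=0 (differ) -> 1
  row 11 [01011]: F1=1 F2=0 (differ) -> 1
  row 12 [01100]: F1=1 F2=1 -> 0
  row 13 [01101]: F1=1 F2=1 -> 0
  row 14 [01110]: F1=1 F2=1 -> 0
  row 15 [01111]: F1=0 F2=1 (differ) -> 1
  row 16 [10000]: F1=0 F2=0 -> 0
  row 17 [10001]: F1=1 F2=0 (differ) -> 1
  row 18 [10010]: F1=1 F2=0 (differ) -> 1
  row 19 [10011]: F1=1 F2=0 (differ) -> 1
  row 20 [10100]: F1=1 F2=1 -> 0
  row 21 [10101]: F1=1 F2=1 -> 0
  row 22 [10110]: F1=1 F2=1 -> 0
  row 23 [10111]: F1=0 F2=1 (differ) -> 1
  row 24 [11000]: F1=0 F2=0 -> 0
  row 25 [11001]: F1=1 F2=0 (differ) -> 1
  row 26 [11010]: F1=1 F2=0 (differ) -> 1
  row 27 [11011]: F1=1 F2=0 (differ) -> 1
  row 28 [11100]: F1=1 F2=1 -> 0
  row 29 [11101]: F1=1 F2=1 -> 0
  row 30 [11110]: F1=1 F2=1 -> 0
  row 31 [11111]: F1=0 F2=1 (differ) -> 1
Full result column, 8 rows per line (p,q fixed per line; r,s,t runs 000..111 left to right):
  rows 0-7 [p,q=00]: 01110001  (ones: 4)
  rows 8-15 [p,q=01]: 01110001  (ones: 4)
  rows 16-23 [p,q=10]: 01110001  (ones: 4)
  rows 24-31 [p,q=11]: 01110001  (ones: 4)
Disagreements = 4+4+4+4 = 16

16


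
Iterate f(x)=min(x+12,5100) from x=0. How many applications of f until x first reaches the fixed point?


Step 1: x=0, cap=5100, increment=12
Step 2: x grows by 12 each step until capped at 5100; fixed point is x=5100
Step 3: iterations = ceil(5100/12) = 425

425


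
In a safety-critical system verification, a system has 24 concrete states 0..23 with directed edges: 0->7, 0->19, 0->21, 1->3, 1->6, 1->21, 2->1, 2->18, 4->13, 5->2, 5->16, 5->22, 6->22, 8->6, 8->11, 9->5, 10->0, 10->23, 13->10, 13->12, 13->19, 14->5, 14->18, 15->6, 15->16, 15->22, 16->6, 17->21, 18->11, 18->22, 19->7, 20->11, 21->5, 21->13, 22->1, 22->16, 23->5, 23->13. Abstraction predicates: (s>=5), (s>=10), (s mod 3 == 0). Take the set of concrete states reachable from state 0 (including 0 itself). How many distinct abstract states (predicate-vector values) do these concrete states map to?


BFS from 0:
Concrete reachable: {0, 1, 2, 3, 5, 6, 7, 10, 11, 12, 13, 16, 18, 19, 21, 22, 23}
Abstract via predicates (s>=5), (s>=10), (s mod 3 == 0):
  (0,0,0) <- {1, 2}
  (0,0,1) <- {0, 3}
  (1,0,0) <- {5, 7}
  (1,0,1) <- {6}
  (1,1,0) <- {10, 11, 13, 16, 19, 22, 23}
  (1,1,1) <- {12, 18, 21}
Distinct abstract states = 6

6


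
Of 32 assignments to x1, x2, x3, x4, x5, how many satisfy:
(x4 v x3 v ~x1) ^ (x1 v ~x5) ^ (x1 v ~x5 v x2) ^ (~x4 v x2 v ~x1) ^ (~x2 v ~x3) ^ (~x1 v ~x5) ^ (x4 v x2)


CNF with 7 clauses over 5 vars (32 assignments).
An assignment satisfies CNF iff every clause has >=1 true literal.
Check each row (bits = x1,x2,x3,x4,x5; clause T/F shown):
  row 0 [00000]: clauses=TTTTTTF -> 0
  row 1 [00001]: clauses=TFFTTTF -> 0
  row 2 [00010]: clauses=TTTTTTT -> 1
  row 3 [00011]: clauses=TFFTTTT -> 0
  row 4 [00100]: clauses=TTTTTTF -> 0
  row 5 [00101]: clauses=TFFTTTF -> 0
  row 6 [00110]: clauses=TTTTTTT -> 1
  row 7 [00111]: clauses=TFFTTTT -> 0
  row 8 [01000]: clauses=TTTTTTT -> 1
  row 9 [01001]: clauses=TFTTTTT -> 0
  row 10 [01010]: clauses=TTTTTTT -> 1
  row 11 [01011]: clauses=TFTTTTT -> 0
  row 12 [01100]: clauses=TTTTFTT -> 0
  row 13 [01101]: clauses=TFTTFTT -> 0
  row 14 [01110]: clauses=TTTTFTT -> 0
  row 15 [01111]: clauses=TFTTFTT -> 0
  row 16 [10000]: clauses=FTTTTTF -> 0
  row 17 [10001]: clauses=FTTTTFF -> 0
  row 18 [10010]: clauses=TTTFTTT -> 0
  row 19 [10011]: clauses=TTTFTFT -> 0
  row 20 [10100]: clauses=TTTTTTF -> 0
  row 21 [10101]: clauses=TTTTTFF -> 0
  row 22 [10110]: clauses=TTTFTTT -> 0
  row 23 [10111]: clauses=TTTFTFT -> 0
  row 24 [11000]: clauses=FTTTTTT -> 0
  row 25 [11001]: clauses=FTTTTFT -> 0
  row 26 [11010]: clauses=TTTTTTT -> 1
  row 27 [11011]: clauses=TTTTTFT -> 0
  row 28 [11100]: clauses=TTTTFTT -> 0
  row 29 [11101]: clauses=TTTTFFT -> 0
  row 30 [11110]: clauses=TTTTFTT -> 0
  row 31 [11111]: clauses=TTTTFFT -> 0
Full result column, 8 rows per line (x1,x2 fixed per line; x3,x4,x5 runs 000..111 left to right):
  rows 0-7 [x1,x2=00]: 00100010  (ones: 2)
  rows 8-15 [x1,x2=01]: 10100000  (ones: 2)
  rows 16-23 [x1,x2=10]: 00000000  (ones: 0)
  rows 24-31 [x1,x2=11]: 00100000  (ones: 1)
Satisfying assignments = 2+2+0+1 = 5

5


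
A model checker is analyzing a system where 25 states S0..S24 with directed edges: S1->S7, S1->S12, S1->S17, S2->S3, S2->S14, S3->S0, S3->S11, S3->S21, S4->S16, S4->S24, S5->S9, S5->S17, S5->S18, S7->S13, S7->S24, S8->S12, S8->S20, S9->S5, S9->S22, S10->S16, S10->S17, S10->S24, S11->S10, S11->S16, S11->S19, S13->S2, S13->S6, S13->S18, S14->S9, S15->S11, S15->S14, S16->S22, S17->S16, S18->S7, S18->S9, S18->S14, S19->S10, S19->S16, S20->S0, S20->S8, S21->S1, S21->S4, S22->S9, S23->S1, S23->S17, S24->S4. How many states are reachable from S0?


BFS from S0:
  layer 0: {S0}
Reachable set: {S0}
Count = 1

1


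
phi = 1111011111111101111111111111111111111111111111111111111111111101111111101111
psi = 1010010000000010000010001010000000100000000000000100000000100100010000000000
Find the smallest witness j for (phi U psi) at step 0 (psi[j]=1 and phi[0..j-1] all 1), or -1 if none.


(phi U psi) at 0: need smallest j with psi[j]=1 and phi[i]=1 for all i in [0,j).
Scan from step 0:
  step 0: psi=1 and phi held for [0,0) -> witness found
Witness step = 0

0


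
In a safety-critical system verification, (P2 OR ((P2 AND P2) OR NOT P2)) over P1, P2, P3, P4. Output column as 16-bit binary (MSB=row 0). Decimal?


Formula: (P2 OR ((P2 AND P2) OR NOT P2)) over P1, P2, P3, P4 (16 rows)
Evaluate each row (bits = P1,P2,P3,P4, MSB first):
  row 0 [0000]: (0 OR ((0 AND 0) OR NOT 0)) -> 1
  row 1 [0001]: (0 OR ((0 AND 0) OR NOT 0)) -> 1
  row 2 [0010]: (0 OR ((0 AND 0) OR NOT 0)) -> 1
  row 3 [0011]: (0 OR ((0 AND 0) OR NOT 0)) -> 1
  row 4 [0100]: (1 OR ((1 AND 1) OR NOT 1)) -> 1
  row 5 [0101]: (1 OR ((1 AND 1) OR NOT 1)) -> 1
  row 6 [0110]: (1 OR ((1 AND 1) OR NOT 1)) -> 1
  row 7 [0111]: (1 OR ((1 AND 1) OR NOT 1)) -> 1
  row 8 [1000]: (0 OR ((0 AND 0) OR NOT 0)) -> 1
  row 9 [1001]: (0 OR ((0 AND 0) OR NOT 0)) -> 1
  row 10 [1010]: (0 OR ((0 AND 0) OR NOT 0)) -> 1
  row 11 [1011]: (0 OR ((0 AND 0) OR NOT 0)) -> 1
  row 12 [1100]: (1 OR ((1 AND 1) OR NOT 1)) -> 1
  row 13 [1101]: (1 OR ((1 AND 1) OR NOT 1)) -> 1
  row 14 [1110]: (1 OR ((1 AND 1) OR NOT 1)) -> 1
  row 15 [1111]: (1 OR ((1 AND 1) OR NOT 1)) -> 1
Full result column, 4 rows per line (P1,P2 fixed per line; P3,P4 runs 00..11 left to right):
  rows 0-3 [P1,P2=00]: 1111  = hex F
  rows 4-7 [P1,P2=01]: 1111  = hex F
  rows 8-11 [P1,P2=10]: 1111  = hex F
  rows 12-15 [P1,P2=11]: 1111  = hex F
Output column (row 0 .. row 15) = 1111111111111111
Output column grouped in 4s = 1111 1111 1111 1111 = 0xFFFF
Convert to decimal digit by digit (value = value*16 + digit):
  F -> 15
  15*16 + 15 (F) = 255
  255*16 + 15 (F) = 4095
  4095*16 + 15 (F) = 65535
Decimal = 65535

65535


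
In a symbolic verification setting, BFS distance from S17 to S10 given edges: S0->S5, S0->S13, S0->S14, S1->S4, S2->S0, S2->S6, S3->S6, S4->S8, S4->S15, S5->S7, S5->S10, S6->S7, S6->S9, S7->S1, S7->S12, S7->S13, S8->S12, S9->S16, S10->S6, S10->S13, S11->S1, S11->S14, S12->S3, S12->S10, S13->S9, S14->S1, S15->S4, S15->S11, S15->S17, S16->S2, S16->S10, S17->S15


BFS layer-by-layer from S17:
  dist 0: {S17}
  dist 1: {S15}
  dist 2: {S4, S11}
  dist 3: {S1, S8, S14}
  dist 4: {S12}
  dist 5: {S3, S10}
  -> S10 reached at distance 5
Shortest path length = 5

5


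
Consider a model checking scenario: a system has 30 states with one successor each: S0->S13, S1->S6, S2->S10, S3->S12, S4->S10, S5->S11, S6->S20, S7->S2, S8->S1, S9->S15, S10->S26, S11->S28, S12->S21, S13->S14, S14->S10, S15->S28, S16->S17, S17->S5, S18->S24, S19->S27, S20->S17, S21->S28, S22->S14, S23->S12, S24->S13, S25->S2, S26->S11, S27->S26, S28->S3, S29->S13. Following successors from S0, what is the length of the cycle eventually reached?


Trace from S0 until a state repeats:
  S0 -> S13 -> S14 -> S10 -> S26 -> S11 -> S28 -> S3 -> S12 -> S21 -> S28
S28 first seen at step 6, revisited at step 10.
Cycle length = 10 - 6 = 4

4


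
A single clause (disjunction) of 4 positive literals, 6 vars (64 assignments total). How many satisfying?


Step 1: Total=2^6=64
Step 2: Unsat when all 4 false: 2^2=4
Step 3: Sat=64-4=60

60


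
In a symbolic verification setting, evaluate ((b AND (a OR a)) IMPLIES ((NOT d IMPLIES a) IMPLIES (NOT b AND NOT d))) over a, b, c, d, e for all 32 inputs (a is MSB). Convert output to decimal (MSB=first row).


Formula: ((b AND (a OR a)) IMPLIES ((NOT d IMPLIES a) IMPLIES (NOT b AND NOT d))) over a, b, c, d, e (32 rows)
Evaluate each row (bits = a,b,c,d,e, MSB first):
  row 0 [00000]: ((0 AND (0 OR 0)) IMPLIES ((NOT 0 IMPLIES 0) IMPLIES (NOT 0 AND NOT 0))) -> 1
  row 1 [00001]: ((0 AND (0 OR 0)) IMPLIES ((NOT 0 IMPLIES 0) IMPLIES (NOT 0 AND NOT 0))) -> 1
  row 2 [00010]: ((0 AND (0 OR 0)) IMPLIES ((NOT 1 IMPLIES 0) IMPLIES (NOT 0 AND NOT 1))) -> 1
  row 3 [00011]: ((0 AND (0 OR 0)) IMPLIES ((NOT 1 IMPLIES 0) IMPLIES (NOT 0 AND NOT 1))) -> 1
  row 4 [00100]: ((0 AND (0 OR 0)) IMPLIES ((NOT 0 IMPLIES 0) IMPLIES (NOT 0 AND NOT 0))) -> 1
  row 5 [00101]: ((0 AND (0 OR 0)) IMPLIES ((NOT 0 IMPLIES 0) IMPLIES (NOT 0 AND NOT 0))) -> 1
  row 6 [00110]: ((0 AND (0 OR 0)) IMPLIES ((NOT 1 IMPLIES 0) IMPLIES (NOT 0 AND NOT 1))) -> 1
  row 7 [00111]: ((0 AND (0 OR 0)) IMPLIES ((NOT 1 IMPLIES 0) IMPLIES (NOT 0 AND NOT 1))) -> 1
  row 8 [01000]: ((1 AND (0 OR 0)) IMPLIES ((NOT 0 IMPLIES 0) IMPLIES (NOT 1 AND NOT 0))) -> 1
  row 9 [01001]: ((1 AND (0 OR 0)) IMPLIES ((NOT 0 IMPLIES 0) IMPLIES (NOT 1 AND NOT 0))) -> 1
  row 10 [01010]: ((1 AND (0 OR 0)) IMPLIES ((NOT 1 IMPLIES 0) IMPLIES (NOT 1 AND NOT 1))) -> 1
  row 11 [01011]: ((1 AND (0 OR 0)) IMPLIES ((NOT 1 IMPLIES 0) IMPLIES (NOT 1 AND NOT 1))) -> 1
  row 12 [01100]: ((1 AND (0 OR 0)) IMPLIES ((NOT 0 IMPLIES 0) IMPLIES (NOT 1 AND NOT 0))) -> 1
  row 13 [01101]: ((1 AND (0 OR 0)) IMPLIES ((NOT 0 IMPLIES 0) IMPLIES (NOT 1 AND NOT 0))) -> 1
  row 14 [01110]: ((1 AND (0 OR 0)) IMPLIES ((NOT 1 IMPLIES 0) IMPLIES (NOT 1 AND NOT 1))) -> 1
  row 15 [01111]: ((1 AND (0 OR 0)) IMPLIES ((NOT 1 IMPLIES 0) IMPLIES (NOT 1 AND NOT 1))) -> 1
  row 16 [10000]: ((0 AND (1 OR 1)) IMPLIES ((NOT 0 IMPLIES 1) IMPLIES (NOT 0 AND NOT 0))) -> 1
  row 17 [10001]: ((0 AND (1 OR 1)) IMPLIES ((NOT 0 IMPLIES 1) IMPLIES (NOT 0 AND NOT 0))) -> 1
  row 18 [10010]: ((0 AND (1 OR 1)) IMPLIES ((NOT 1 IMPLIES 1) IMPLIES (NOT 0 AND NOT 1))) -> 1
  row 19 [10011]: ((0 AND (1 OR 1)) IMPLIES ((NOT 1 IMPLIES 1) IMPLIES (NOT 0 AND NOT 1))) -> 1
  row 20 [10100]: ((0 AND (1 OR 1)) IMPLIES ((NOT 0 IMPLIES 1) IMPLIES (NOT 0 AND NOT 0))) -> 1
  row 21 [10101]: ((0 AND (1 OR 1)) IMPLIES ((NOT 0 IMPLIES 1) IMPLIES (NOT 0 AND NOT 0))) -> 1
  row 22 [10110]: ((0 AND (1 OR 1)) IMPLIES ((NOT 1 IMPLIES 1) IMPLIES (NOT 0 AND NOT 1))) -> 1
  row 23 [10111]: ((0 AND (1 OR 1)) IMPLIES ((NOT 1 IMPLIES 1) IMPLIES (NOT 0 AND NOT 1))) -> 1
  row 24 [11000]: ((1 AND (1 OR 1)) IMPLIES ((NOT 0 IMPLIES 1) IMPLIES (NOT 1 AND NOT 0))) -> 0
  row 25 [11001]: ((1 AND (1 OR 1)) IMPLIES ((NOT 0 IMPLIES 1) IMPLIES (NOT 1 AND NOT 0))) -> 0
  row 26 [11010]: ((1 AND (1 OR 1)) IMPLIES ((NOT 1 IMPLIES 1) IMPLIES (NOT 1 AND NOT 1))) -> 0
  row 27 [11011]: ((1 AND (1 OR 1)) IMPLIES ((NOT 1 IMPLIES 1) IMPLIES (NOT 1 AND NOT 1))) -> 0
  row 28 [11100]: ((1 AND (1 OR 1)) IMPLIES ((NOT 0 IMPLIES 1) IMPLIES (NOT 1 AND NOT 0))) -> 0
  row 29 [11101]: ((1 AND (1 OR 1)) IMPLIES ((NOT 0 IMPLIES 1) IMPLIES (NOT 1 AND NOT 0))) -> 0
  row 30 [11110]: ((1 AND (1 OR 1)) IMPLIES ((NOT 1 IMPLIES 1) IMPLIES (NOT 1 AND NOT 1))) -> 0
  row 31 [11111]: ((1 AND (1 OR 1)) IMPLIES ((NOT 1 IMPLIES 1) IMPLIES (NOT 1 AND NOT 1))) -> 0
Full result column, 4 rows per line (a,b,c fixed per line; d,e runs 00..11 left to right):
  rows 0-3 [a,b,c=000]: 1111  = hex F
  rows 4-7 [a,b,c=001]: 1111  = hex F
  rows 8-11 [a,b,c=010]: 1111  = hex F
  rows 12-15 [a,b,c=011]: 1111  = hex F
  rows 16-19 [a,b,c=100]: 1111  = hex F
  rows 20-23 [a,b,c=101]: 1111  = hex F
  rows 24-27 [a,b,c=110]: 0000  = hex 0
  rows 28-31 [a,b,c=111]: 0000  = hex 0
Output column (row 0 .. row 31) = 11111111111111111111111100000000
Output column grouped in 4s = 1111 1111 1111 1111 1111 1111 0000 0000 = 0xFFFFFF00
Convert to decimal digit by digit (value = value*16 + digit):
  F -> 15
  15*16 + 15 (F) = 255
  255*16 + 15 (F) = 4095
  4095*16 + 15 (F) = 65535
  65535*16 + 15 (F) = 1048575
  1048575*16 + 15 (F) = 16777215
  16777215*16 + 0 = 268435440
  268435440*16 + 0 = 4294967040
Decimal = 4294967040

4294967040


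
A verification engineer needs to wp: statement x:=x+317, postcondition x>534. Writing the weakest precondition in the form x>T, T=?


Formula: wp(x:=E, P) = P[E/x] (substitute E for x in postcondition)
Step 1: Postcondition: x>534
Step 2: Substitute x+317 for x: x+317>534
Step 3: Solve for x: x > 534-317 = 217

217


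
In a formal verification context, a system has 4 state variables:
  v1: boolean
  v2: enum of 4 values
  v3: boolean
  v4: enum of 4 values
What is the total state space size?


State space = product of domain sizes of all variables.
Domain sizes:
  v1 (boolean): 2
  v2 (enum of 4 values): 4
  v3 (boolean): 2
  v4 (enum of 4 values): 4
Product = 2 * 4 * 2 * 4 = 64

64


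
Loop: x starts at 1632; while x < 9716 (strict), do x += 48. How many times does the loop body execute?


Step 1: x goes from 1632 toward 9716 by 48; the body runs while x<9716, so iterations = ceil((bound-start)/step)
Step 2: Distance=8084
Step 3: ceil(8084/48)=169

169


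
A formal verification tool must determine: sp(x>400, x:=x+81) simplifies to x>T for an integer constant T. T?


Formula: sp(P, x:=E) = exists old_x. (x = E[old_x/x]) AND P[old_x/x] (old_x is the value of x before the assignment; eliminate old_x by solving x = E[old_x/x] for old_x)
Step 1: Precondition P: x>400, i.e. old_x > 400
Step 2: Assignment gives x = old_x + 81, so old_x = x - 81
Step 3: Substitute into P: x - 81 > 400
Step 4: Simplify: x > 400+81 = 481

481


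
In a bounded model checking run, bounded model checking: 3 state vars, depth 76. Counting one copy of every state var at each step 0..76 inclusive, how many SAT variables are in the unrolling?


BMC unrolls to depth k, creating one copy of each state var for steps 0..k.
Step count = 76 + 1 = 77 (steps 0 through 76)
Vars per step = 3
Total = 3 * 77 = 231

231


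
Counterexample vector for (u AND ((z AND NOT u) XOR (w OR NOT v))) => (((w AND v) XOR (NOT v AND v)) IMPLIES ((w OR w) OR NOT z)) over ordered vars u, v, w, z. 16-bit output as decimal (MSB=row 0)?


F1 = (u AND ((z AND NOT u) XOR (w OR NOT v)))
F2 = (((w AND v) XOR (NOT v AND v)) IMPLIES ((w OR w) OR NOT z))
Counterexample to F1=>F2 is where F1=1 and F2=0.
Evaluate each row (bits = u,v,w,z, MSB first):
  row 0 [0000]: F1=0 F2=1 -> F1&~F2 -> 0
  row 1 [0001]: F1=0 F2=1 -> F1&~F2 -> 0
  row 2 [0010]: F1=0 F2=1 -> F1&~F2 -> 0
  row 3 [0011]: F1=0 F2=1 -> F1&~F2 -> 0
  row 4 [0100]: F1=0 F2=1 -> F1&~F2 -> 0
  row 5 [0101]: F1=0 F2=1 -> F1&~F2 -> 0
  row 6 [0110]: F1=0 F2=1 -> F1&~F2 -> 0
  row 7 [0111]: F1=0 F2=1 -> F1&~F2 -> 0
  row 8 [1000]: F1=1 F2=1 -> F1&~F2 -> 0
  row 9 [1001]: F1=1 F2=1 -> F1&~F2 -> 0
  row 10 [1010]: F1=1 F2=1 -> F1&~F2 -> 0
  row 11 [1011]: F1=1 F2=1 -> F1&~F2 -> 0
  row 12 [1100]: F1=0 F2=1 -> F1&~F2 -> 0
  row 13 [1101]: F1=0 F2=1 -> F1&~F2 -> 0
  row 14 [1110]: F1=1 F2=1 -> F1&~F2 -> 0
  row 15 [1111]: F1=1 F2=1 -> F1&~F2 -> 0
Full result column, 4 rows per line (u,v fixed per line; w,z runs 00..11 left to right):
  rows 0-3 [u,v=00]: 0000  = hex 0
  rows 4-7 [u,v=01]: 0000  = hex 0
  rows 8-11 [u,v=10]: 0000  = hex 0
  rows 12-15 [u,v=11]: 0000  = hex 0
Counterexample vector (row 0 .. row 15) = 0000000000000000
Output column grouped in 4s = 0000 0000 0000 0000 = 0x0000
Convert to decimal digit by digit (value = value*16 + digit):
  0 -> 0
  0*16 + 0 = 0
  0*16 + 0 = 0
  0*16 + 0 = 0
Decimal = 0

0


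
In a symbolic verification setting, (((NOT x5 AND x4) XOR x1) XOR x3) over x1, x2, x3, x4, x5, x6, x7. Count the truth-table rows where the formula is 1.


Formula: (((NOT x5 AND x4) XOR x1) XOR x3) over 7 vars (128 rows)
Evaluate each row (x1, x2, x3, x4, x5, x6, x7 as bits, MSB first):
  row 0 [0000000]: (((NOT 0 AND 0) XOR 0) XOR 0) -> 0
  row 1 [0000001]: (((NOT 0 AND 0) XOR 0) XOR 0) -> 0
  row 2 [0000010]: (((NOT 0 AND 0) XOR 0) XOR 0) -> 0
  row 3 [0000011]: (((NOT 0 AND 0) XOR 0) XOR 0) -> 0
  row 4 [0000100]: (((NOT 1 AND 0) XOR 0) XOR 0) -> 0
  (every remaining row is evaluated the same way; all 128 results are listed next)
Full result column, 8 rows per line (x1,x2,x3,x4 fixed per line; x5,x6,x7 runs 000..111 left to right):
  rows 0-7 [x1,x2,x3,x4=0000]: 00000000  (ones: 0)
  rows 8-15 [x1,x2,x3,x4=0001]: 11110000  (ones: 4)
  rows 16-23 [x1,x2,x3,x4=0010]: 11111111  (ones: 8)
  rows 24-31 [x1,x2,x3,x4=0011]: 00001111  (ones: 4)
  rows 32-39 [x1,x2,x3,x4=0100]: 00000000  (ones: 0)
  rows 40-47 [x1,x2,x3,x4=0101]: 11110000  (ones: 4)
  rows 48-55 [x1,x2,x3,x4=0110]: 11111111  (ones: 8)
  rows 56-63 [x1,x2,x3,x4=0111]: 00001111  (ones: 4)
  rows 64-71 [x1,x2,x3,x4=1000]: 11111111  (ones: 8)
  rows 72-79 [x1,x2,x3,x4=1001]: 00001111  (ones: 4)
  rows 80-87 [x1,x2,x3,x4=1010]: 00000000  (ones: 0)
  rows 88-95 [x1,x2,x3,x4=1011]: 11110000  (ones: 4)
  rows 96-103 [x1,x2,x3,x4=1100]: 11111111  (ones: 8)
  rows 104-111 [x1,x2,x3,x4=1101]: 00001111  (ones: 4)
  rows 112-119 [x1,x2,x3,x4=1110]: 00000000  (ones: 0)
  rows 120-127 [x1,x2,x3,x4=1111]: 11110000  (ones: 4)
Count of 1-rows = 0+4+8+4+0+4+8+4+8+4+0+4+8+4+0+4 = 64

64


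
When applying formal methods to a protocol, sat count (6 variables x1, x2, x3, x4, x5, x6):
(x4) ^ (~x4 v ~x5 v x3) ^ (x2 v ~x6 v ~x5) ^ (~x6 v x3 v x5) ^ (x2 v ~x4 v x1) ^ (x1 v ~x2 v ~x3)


CNF with 6 clauses over 6 vars (64 assignments).
An assignment satisfies CNF iff every clause has >=1 true literal.
Check each row (bits = x1,x2,x3,x4,x5,x6; clause T/F shown):
  row 0 [000000]: clauses=FTTTTT -> 0
  row 1 [000001]: clauses=FTTFTT -> 0
  row 2 [000010]: clauses=FTTTTT -> 0
  row 3 [000011]: clauses=FTFTTT -> 0
  row 4 [000100]: clauses=TTTTFT -> 0
  (every remaining row is evaluated the same way; all 64 results are listed next)
Full result column, 8 rows per line (x1,x2,x3 fixed per line; x4,x5,x6 runs 000..111 left to right):
  rows 0-7 [x1,x2,x3=000]: 00000000  (ones: 0)
  rows 8-15 [x1,x2,x3=001]: 00000000  (ones: 0)
  rows 16-23 [x1,x2,x3=010]: 00001000  (ones: 1)
  rows 24-31 [x1,x2,x3=011]: 00000000  (ones: 0)
  rows 32-39 [x1,x2,x3=100]: 00001000  (ones: 1)
  rows 40-47 [x1,x2,x3=101]: 00001110  (ones: 3)
  rows 48-55 [x1,x2,x3=110]: 00001000  (ones: 1)
  rows 56-63 [x1,x2,x3=111]: 00001111  (ones: 4)
Satisfying assignments = 0+0+1+0+1+3+1+4 = 10

10


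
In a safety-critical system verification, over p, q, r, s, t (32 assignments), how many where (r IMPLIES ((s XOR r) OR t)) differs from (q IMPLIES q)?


F1 = (r IMPLIES ((s XOR r) OR t))
F2 = (q IMPLIES q)
Evaluate both on each of 32 rows (bits = p,q,r,s,t):
  row 0 [00000]: F1=1 F2=1 -> 0
  row 1 [00001]: F1=1 F2=1 -> 0
  row 2 [00010]: F1=1 F2=1 -> 0
  row 3 [00011]: F1=1 F2=1 -> 0
  row 4 [00100]: F1=1 F2=1 -> 0
  row 5 [00101]: F1=1 F2=1 -> 0
  row 6 [00110]: F1=0 F2=1 (differ) -> 1
  row 7 [00111]: F1=1 F2=1 -> 0
  row 8 [01000]: F1=1 F2=1 -> 0
  row 9 [01001]: F1=1 F2=1 -> 0
  row 10 [01010]: F1=1 F2=1 -> 0
  row 11 [01011]: F1=1 F2=1 -> 0
  row 12 [01100]: F1=1 F2=1 -> 0
  row 13 [01101]: F1=1 F2=1 -> 0
  row 14 [01110]: F1=0 F2=1 (differ) -> 1
  row 15 [01111]: F1=1 F2=1 -> 0
  row 16 [10000]: F1=1 F2=1 -> 0
  row 17 [10001]: F1=1 F2=1 -> 0
  row 18 [10010]: F1=1 F2=1 -> 0
  row 19 [10011]: F1=1 F2=1 -> 0
  row 20 [10100]: F1=1 F2=1 -> 0
  row 21 [10101]: F1=1 F2=1 -> 0
  row 22 [10110]: F1=0 F2=1 (differ) -> 1
  row 23 [10111]: F1=1 F2=1 -> 0
  row 24 [11000]: F1=1 F2=1 -> 0
  row 25 [11001]: F1=1 F2=1 -> 0
  row 26 [11010]: F1=1 F2=1 -> 0
  row 27 [11011]: F1=1 F2=1 -> 0
  row 28 [11100]: F1=1 F2=1 -> 0
  row 29 [11101]: F1=1 F2=1 -> 0
  row 30 [11110]: F1=0 F2=1 (differ) -> 1
  row 31 [11111]: F1=1 F2=1 -> 0
Full result column, 8 rows per line (p,q fixed per line; r,s,t runs 000..111 left to right):
  rows 0-7 [p,q=00]: 00000010  (ones: 1)
  rows 8-15 [p,q=01]: 00000010  (ones: 1)
  rows 16-23 [p,q=10]: 00000010  (ones: 1)
  rows 24-31 [p,q=11]: 00000010  (ones: 1)
Disagreements = 1+1+1+1 = 4

4


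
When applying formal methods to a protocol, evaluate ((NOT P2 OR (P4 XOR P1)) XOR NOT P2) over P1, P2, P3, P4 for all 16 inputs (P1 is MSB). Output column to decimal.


Formula: ((NOT P2 OR (P4 XOR P1)) XOR NOT P2) over P1, P2, P3, P4 (16 rows)
Evaluate each row (bits = P1,P2,P3,P4, MSB first):
  row 0 [0000]: ((NOT 0 OR (0 XOR 0)) XOR NOT 0) -> 0
  row 1 [0001]: ((NOT 0 OR (1 XOR 0)) XOR NOT 0) -> 0
  row 2 [0010]: ((NOT 0 OR (0 XOR 0)) XOR NOT 0) -> 0
  row 3 [0011]: ((NOT 0 OR (1 XOR 0)) XOR NOT 0) -> 0
  row 4 [0100]: ((NOT 1 OR (0 XOR 0)) XOR NOT 1) -> 0
  row 5 [0101]: ((NOT 1 OR (1 XOR 0)) XOR NOT 1) -> 1
  row 6 [0110]: ((NOT 1 OR (0 XOR 0)) XOR NOT 1) -> 0
  row 7 [0111]: ((NOT 1 OR (1 XOR 0)) XOR NOT 1) -> 1
  row 8 [1000]: ((NOT 0 OR (0 XOR 1)) XOR NOT 0) -> 0
  row 9 [1001]: ((NOT 0 OR (1 XOR 1)) XOR NOT 0) -> 0
  row 10 [1010]: ((NOT 0 OR (0 XOR 1)) XOR NOT 0) -> 0
  row 11 [1011]: ((NOT 0 OR (1 XOR 1)) XOR NOT 0) -> 0
  row 12 [1100]: ((NOT 1 OR (0 XOR 1)) XOR NOT 1) -> 1
  row 13 [1101]: ((NOT 1 OR (1 XOR 1)) XOR NOT 1) -> 0
  row 14 [1110]: ((NOT 1 OR (0 XOR 1)) XOR NOT 1) -> 1
  row 15 [1111]: ((NOT 1 OR (1 XOR 1)) XOR NOT 1) -> 0
Full result column, 4 rows per line (P1,P2 fixed per line; P3,P4 runs 00..11 left to right):
  rows 0-3 [P1,P2=00]: 0000  = hex 0
  rows 4-7 [P1,P2=01]: 0101  = hex 5
  rows 8-11 [P1,P2=10]: 0000  = hex 0
  rows 12-15 [P1,P2=11]: 1010  = hex A
Output column (row 0 .. row 15) = 0000010100001010
Output column grouped in 4s = 0000 0101 0000 1010 = 0x050A
Convert to decimal digit by digit (value = value*16 + digit):
  0 -> 0
  0*16 + 5 = 5
  5*16 + 0 = 80
  80*16 + 10 (A) = 1290
Decimal = 1290

1290


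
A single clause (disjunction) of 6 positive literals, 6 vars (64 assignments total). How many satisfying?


Step 1: Total=2^6=64
Step 2: Unsat when all 6 false: 2^0=1
Step 3: Sat=64-1=63

63


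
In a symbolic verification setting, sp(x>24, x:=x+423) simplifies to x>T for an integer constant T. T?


Formula: sp(P, x:=E) = exists old_x. (x = E[old_x/x]) AND P[old_x/x] (old_x is the value of x before the assignment; eliminate old_x by solving x = E[old_x/x] for old_x)
Step 1: Precondition P: x>24, i.e. old_x > 24
Step 2: Assignment gives x = old_x + 423, so old_x = x - 423
Step 3: Substitute into P: x - 423 > 24
Step 4: Simplify: x > 24+423 = 447

447


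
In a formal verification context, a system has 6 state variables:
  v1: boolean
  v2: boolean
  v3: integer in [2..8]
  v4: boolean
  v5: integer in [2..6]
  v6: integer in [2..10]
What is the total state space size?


State space = product of domain sizes of all variables.
Domain sizes:
  v1 (boolean): 2
  v2 (boolean): 2
  v3 (integer in [2..8]): 7
  v4 (boolean): 2
  v5 (integer in [2..6]): 5
  v6 (integer in [2..10]): 9
Product = 2 * 2 * 7 * 2 * 5 * 9 = 2520

2520


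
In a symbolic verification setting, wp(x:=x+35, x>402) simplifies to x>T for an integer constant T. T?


Formula: wp(x:=E, P) = P[E/x] (substitute E for x in postcondition)
Step 1: Postcondition: x>402
Step 2: Substitute x+35 for x: x+35>402
Step 3: Solve for x: x > 402-35 = 367

367


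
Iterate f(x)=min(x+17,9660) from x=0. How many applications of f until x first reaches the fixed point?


Step 1: x=0, cap=9660, increment=17
Step 2: x grows by 17 each step until capped at 9660; fixed point is x=9660
Step 3: iterations = ceil(9660/17) = 569

569


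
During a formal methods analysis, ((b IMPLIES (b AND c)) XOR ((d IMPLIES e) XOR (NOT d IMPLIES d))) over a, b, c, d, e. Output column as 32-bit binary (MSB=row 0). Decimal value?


Formula: ((b IMPLIES (b AND c)) XOR ((d IMPLIES e) XOR (NOT d IMPLIES d))) over a, b, c, d, e (32 rows)
Evaluate each row (bits = a,b,c,d,e, MSB first):
  row 0 [00000]: ((0 IMPLIES (0 AND 0)) XOR ((0 IMPLIES 0) XOR (NOT 0 IMPLIES 0))) -> 0
  row 1 [00001]: ((0 IMPLIES (0 AND 0)) XOR ((0 IMPLIES 1) XOR (NOT 0 IMPLIES 0))) -> 0
  row 2 [00010]: ((0 IMPLIES (0 AND 0)) XOR ((1 IMPLIES 0) XOR (NOT 1 IMPLIES 1))) -> 0
  row 3 [00011]: ((0 IMPLIES (0 AND 0)) XOR ((1 IMPLIES 1) XOR (NOT 1 IMPLIES 1))) -> 1
  row 4 [00100]: ((0 IMPLIES (0 AND 1)) XOR ((0 IMPLIES 0) XOR (NOT 0 IMPLIES 0))) -> 0
  row 5 [00101]: ((0 IMPLIES (0 AND 1)) XOR ((0 IMPLIES 1) XOR (NOT 0 IMPLIES 0))) -> 0
  row 6 [00110]: ((0 IMPLIES (0 AND 1)) XOR ((1 IMPLIES 0) XOR (NOT 1 IMPLIES 1))) -> 0
  row 7 [00111]: ((0 IMPLIES (0 AND 1)) XOR ((1 IMPLIES 1) XOR (NOT 1 IMPLIES 1))) -> 1
  row 8 [01000]: ((1 IMPLIES (1 AND 0)) XOR ((0 IMPLIES 0) XOR (NOT 0 IMPLIES 0))) -> 1
  row 9 [01001]: ((1 IMPLIES (1 AND 0)) XOR ((0 IMPLIES 1) XOR (NOT 0 IMPLIES 0))) -> 1
  row 10 [01010]: ((1 IMPLIES (1 AND 0)) XOR ((1 IMPLIES 0) XOR (NOT 1 IMPLIES 1))) -> 1
  row 11 [01011]: ((1 IMPLIES (1 AND 0)) XOR ((1 IMPLIES 1) XOR (NOT 1 IMPLIES 1))) -> 0
  row 12 [01100]: ((1 IMPLIES (1 AND 1)) XOR ((0 IMPLIES 0) XOR (NOT 0 IMPLIES 0))) -> 0
  row 13 [01101]: ((1 IMPLIES (1 AND 1)) XOR ((0 IMPLIES 1) XOR (NOT 0 IMPLIES 0))) -> 0
  row 14 [01110]: ((1 IMPLIES (1 AND 1)) XOR ((1 IMPLIES 0) XOR (NOT 1 IMPLIES 1))) -> 0
  row 15 [01111]: ((1 IMPLIES (1 AND 1)) XOR ((1 IMPLIES 1) XOR (NOT 1 IMPLIES 1))) -> 1
  row 16 [10000]: ((0 IMPLIES (0 AND 0)) XOR ((0 IMPLIES 0) XOR (NOT 0 IMPLIES 0))) -> 0
  row 17 [10001]: ((0 IMPLIES (0 AND 0)) XOR ((0 IMPLIES 1) XOR (NOT 0 IMPLIES 0))) -> 0
  row 18 [10010]: ((0 IMPLIES (0 AND 0)) XOR ((1 IMPLIES 0) XOR (NOT 1 IMPLIES 1))) -> 0
  row 19 [10011]: ((0 IMPLIES (0 AND 0)) XOR ((1 IMPLIES 1) XOR (NOT 1 IMPLIES 1))) -> 1
  row 20 [10100]: ((0 IMPLIES (0 AND 1)) XOR ((0 IMPLIES 0) XOR (NOT 0 IMPLIES 0))) -> 0
  row 21 [10101]: ((0 IMPLIES (0 AND 1)) XOR ((0 IMPLIES 1) XOR (NOT 0 IMPLIES 0))) -> 0
  row 22 [10110]: ((0 IMPLIES (0 AND 1)) XOR ((1 IMPLIES 0) XOR (NOT 1 IMPLIES 1))) -> 0
  row 23 [10111]: ((0 IMPLIES (0 AND 1)) XOR ((1 IMPLIES 1) XOR (NOT 1 IMPLIES 1))) -> 1
  row 24 [11000]: ((1 IMPLIES (1 AND 0)) XOR ((0 IMPLIES 0) XOR (NOT 0 IMPLIES 0))) -> 1
  row 25 [11001]: ((1 IMPLIES (1 AND 0)) XOR ((0 IMPLIES 1) XOR (NOT 0 IMPLIES 0))) -> 1
  row 26 [11010]: ((1 IMPLIES (1 AND 0)) XOR ((1 IMPLIES 0) XOR (NOT 1 IMPLIES 1))) -> 1
  row 27 [11011]: ((1 IMPLIES (1 AND 0)) XOR ((1 IMPLIES 1) XOR (NOT 1 IMPLIES 1))) -> 0
  row 28 [11100]: ((1 IMPLIES (1 AND 1)) XOR ((0 IMPLIES 0) XOR (NOT 0 IMPLIES 0))) -> 0
  row 29 [11101]: ((1 IMPLIES (1 AND 1)) XOR ((0 IMPLIES 1) XOR (NOT 0 IMPLIES 0))) -> 0
  row 30 [11110]: ((1 IMPLIES (1 AND 1)) XOR ((1 IMPLIES 0) XOR (NOT 1 IMPLIES 1))) -> 0
  row 31 [11111]: ((1 IMPLIES (1 AND 1)) XOR ((1 IMPLIES 1) XOR (NOT 1 IMPLIES 1))) -> 1
Full result column, 4 rows per line (a,b,c fixed per line; d,e runs 00..11 left to right):
  rows 0-3 [a,b,c=000]: 0001  = hex 1
  rows 4-7 [a,b,c=001]: 0001  = hex 1
  rows 8-11 [a,b,c=010]: 1110  = hex E
  rows 12-15 [a,b,c=011]: 0001  = hex 1
  rows 16-19 [a,b,c=100]: 0001  = hex 1
  rows 20-23 [a,b,c=101]: 0001  = hex 1
  rows 24-27 [a,b,c=110]: 1110  = hex E
  rows 28-31 [a,b,c=111]: 0001  = hex 1
Output column (row 0 .. row 31) = 00010001111000010001000111100001
Output column grouped in 4s = 0001 0001 1110 0001 0001 0001 1110 0001 = 0x11E111E1
Convert to decimal digit by digit (value = value*16 + digit):
  1 -> 1
  1*16 + 1 = 17
  17*16 + 14 (E) = 286
  286*16 + 1 = 4577
  4577*16 + 1 = 73233
  73233*16 + 1 = 1171729
  1171729*16 + 14 (E) = 18747678
  18747678*16 + 1 = 299962849
Decimal = 299962849

299962849


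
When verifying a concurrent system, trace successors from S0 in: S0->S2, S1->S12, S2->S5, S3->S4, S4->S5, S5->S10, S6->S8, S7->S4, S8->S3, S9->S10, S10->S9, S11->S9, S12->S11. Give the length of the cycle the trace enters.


Trace from S0 until a state repeats:
  S0 -> S2 -> S5 -> S10 -> S9 -> S10
S10 first seen at step 3, revisited at step 5.
Cycle length = 5 - 3 = 2

2


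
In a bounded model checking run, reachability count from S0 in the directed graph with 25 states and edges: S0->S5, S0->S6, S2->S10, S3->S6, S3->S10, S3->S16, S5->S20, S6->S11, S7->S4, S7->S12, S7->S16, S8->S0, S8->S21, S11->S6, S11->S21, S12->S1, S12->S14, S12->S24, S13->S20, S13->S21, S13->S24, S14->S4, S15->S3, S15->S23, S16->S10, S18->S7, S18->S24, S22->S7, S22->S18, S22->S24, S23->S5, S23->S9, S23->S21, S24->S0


BFS from S0:
  layer 0: {S0}
  layer 1: {S5, S6}
  layer 2: {S11, S20}
  layer 3: {S21}
Reachable set: {S0, S5, S6, S11, S20, S21}
Count = 6

6


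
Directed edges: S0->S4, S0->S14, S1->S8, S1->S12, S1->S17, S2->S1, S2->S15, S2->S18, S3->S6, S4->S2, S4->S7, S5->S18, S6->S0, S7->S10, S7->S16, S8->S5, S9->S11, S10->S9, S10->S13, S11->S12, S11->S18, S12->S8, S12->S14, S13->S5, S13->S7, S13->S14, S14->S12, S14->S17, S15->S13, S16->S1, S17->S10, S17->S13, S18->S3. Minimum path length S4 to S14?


BFS layer-by-layer from S4:
  dist 0: {S4}
  dist 1: {S2, S7}
  dist 2: {S1, S10, S15, S16, S18}
  dist 3: {S3, S8, S9, S12, S13, S17}
  dist 4: {S5, S6, S11, S14}
  -> S14 reached at distance 4
Shortest path length = 4

4


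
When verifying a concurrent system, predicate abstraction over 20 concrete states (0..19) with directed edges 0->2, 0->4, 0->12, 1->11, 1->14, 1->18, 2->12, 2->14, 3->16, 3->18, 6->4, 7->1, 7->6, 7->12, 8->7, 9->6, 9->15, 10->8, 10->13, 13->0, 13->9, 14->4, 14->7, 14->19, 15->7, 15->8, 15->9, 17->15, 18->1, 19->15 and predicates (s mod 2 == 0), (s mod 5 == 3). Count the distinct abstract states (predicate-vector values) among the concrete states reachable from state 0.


BFS from 0:
Concrete reachable: {0, 1, 2, 4, 6, 7, 8, 9, 11, 12, 14, 15, 18, 19}
Abstract via predicates (s mod 2 == 0), (s mod 5 == 3):
  (0,0) <- {1, 7, 9, 11, 15, 19}
  (1,0) <- {0, 2, 4, 6, 12, 14}
  (1,1) <- {8, 18}
Distinct abstract states = 3

3


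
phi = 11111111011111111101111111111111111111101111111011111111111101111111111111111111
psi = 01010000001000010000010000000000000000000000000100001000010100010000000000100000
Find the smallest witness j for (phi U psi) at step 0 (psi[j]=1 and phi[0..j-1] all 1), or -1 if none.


(phi U psi) at 0: need smallest j with psi[j]=1 and phi[i]=1 for all i in [0,j).
Scan from step 0:
  step 0: phi=1, psi=0 -> continue
  step 1: psi=1 and phi held for [0,1) -> witness found
Witness step = 1

1


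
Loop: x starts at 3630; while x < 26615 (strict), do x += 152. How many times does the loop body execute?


Step 1: x goes from 3630 toward 26615 by 152; the body runs while x<26615, so iterations = ceil((bound-start)/step)
Step 2: Distance=22985
Step 3: ceil(22985/152)=152

152


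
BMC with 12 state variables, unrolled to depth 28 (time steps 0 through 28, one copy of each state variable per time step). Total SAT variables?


BMC unrolls to depth k, creating one copy of each state var for steps 0..k.
Step count = 28 + 1 = 29 (steps 0 through 28)
Vars per step = 12
Total = 12 * 29 = 348

348


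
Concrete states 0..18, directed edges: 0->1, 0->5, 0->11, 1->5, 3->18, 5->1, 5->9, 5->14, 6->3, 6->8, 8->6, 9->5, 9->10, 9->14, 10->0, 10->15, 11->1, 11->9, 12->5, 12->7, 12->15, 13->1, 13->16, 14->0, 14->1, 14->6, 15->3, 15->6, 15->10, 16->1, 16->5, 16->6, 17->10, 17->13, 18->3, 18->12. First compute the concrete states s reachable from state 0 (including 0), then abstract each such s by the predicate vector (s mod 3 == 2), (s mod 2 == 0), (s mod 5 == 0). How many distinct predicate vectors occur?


BFS from 0:
Concrete reachable: {0, 1, 3, 5, 6, 7, 8, 9, 10, 11, 12, 14, 15, 18}
Abstract via predicates (s mod 3 == 2), (s mod 2 == 0), (s mod 5 == 0):
  (0,0,0) <- {1, 3, 7, 9}
  (0,0,1) <- {15}
  (0,1,0) <- {6, 12, 18}
  (0,1,1) <- {0, 10}
  (1,0,0) <- {11}
  (1,0,1) <- {5}
  (1,1,0) <- {8, 14}
Distinct abstract states = 7

7


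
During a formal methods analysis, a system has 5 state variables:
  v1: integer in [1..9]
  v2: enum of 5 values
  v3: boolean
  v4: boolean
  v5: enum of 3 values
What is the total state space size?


State space = product of domain sizes of all variables.
Domain sizes:
  v1 (integer in [1..9]): 9
  v2 (enum of 5 values): 5
  v3 (boolean): 2
  v4 (boolean): 2
  v5 (enum of 3 values): 3
Product = 9 * 5 * 2 * 2 * 3 = 540

540


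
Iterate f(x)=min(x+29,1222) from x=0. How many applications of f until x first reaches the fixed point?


Step 1: x=0, cap=1222, increment=29
Step 2: x grows by 29 each step until capped at 1222; fixed point is x=1222
Step 3: iterations = ceil(1222/29) = 43

43


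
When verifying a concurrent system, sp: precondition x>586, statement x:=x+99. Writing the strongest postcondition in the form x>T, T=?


Formula: sp(P, x:=E) = exists old_x. (x = E[old_x/x]) AND P[old_x/x] (old_x is the value of x before the assignment; eliminate old_x by solving x = E[old_x/x] for old_x)
Step 1: Precondition P: x>586, i.e. old_x > 586
Step 2: Assignment gives x = old_x + 99, so old_x = x - 99
Step 3: Substitute into P: x - 99 > 586
Step 4: Simplify: x > 586+99 = 685

685


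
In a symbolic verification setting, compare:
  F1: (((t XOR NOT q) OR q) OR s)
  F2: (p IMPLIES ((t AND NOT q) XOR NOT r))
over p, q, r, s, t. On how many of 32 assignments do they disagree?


F1 = (((t XOR NOT q) OR q) OR s)
F2 = (p IMPLIES ((t AND NOT q) XOR NOT r))
Evaluate both on each of 32 rows (bits = p,q,r,s,t):
  row 0 [00000]: F1=1 F2=1 -> 0
  row 1 [00001]: F1=0 F2=1 (differ) -> 1
  row 2 [00010]: F1=1 F2=1 -> 0
  row 3 [00011]: F1=1 F2=1 -> 0
  row 4 [00100]: F1=1 F2=1 -> 0
  row 5 [00101]: F1=0 F2=1 (differ) -> 1
  row 6 [00110]: F1=1 F2=1 -> 0
  row 7 [00111]: F1=1 F2=1 -> 0
  row 8 [01000]: F1=1 F2=1 -> 0
  row 9 [01001]: F1=1 F2=1 -> 0
  row 10 [01010]: F1=1 F2=1 -> 0
  row 11 [01011]: F1=1 F2=1 -> 0
  row 12 [01100]: F1=1 F2=1 -> 0
  row 13 [01101]: F1=1 F2=1 -> 0
  row 14 [01110]: F1=1 F2=1 -> 0
  row 15 [01111]: F1=1 F2=1 -> 0
  row 16 [10000]: F1=1 F2=1 -> 0
  row 17 [10001]: F1=0 F2=0 -> 0
  row 18 [10010]: F1=1 F2=1 -> 0
  row 19 [10011]: F1=1 F2=0 (differ) -> 1
  row 20 [10100]: F1=1 F2=0 (differ) -> 1
  row 21 [10101]: F1=0 F2=1 (differ) -> 1
  row 22 [10110]: F1=1 F2=0 (differ) -> 1
  row 23 [10111]: F1=1 F2=1 -> 0
  row 24 [11000]: F1=1 F2=1 -> 0
  row 25 [11001]: F1=1 F2=1 -> 0
  row 26 [11010]: F1=1 F2=1 -> 0
  row 27 [11011]: F1=1 F2=1 -> 0
  row 28 [11100]: F1=1 F2=0 (differ) -> 1
  row 29 [11101]: F1=1 F2=0 (differ) -> 1
  row 30 [11110]: F1=1 F2=0 (differ) -> 1
  row 31 [11111]: F1=1 F2=0 (differ) -> 1
Full result column, 8 rows per line (p,q fixed per line; r,s,t runs 000..111 left to right):
  rows 0-7 [p,q=00]: 01000100  (ones: 2)
  rows 8-15 [p,q=01]: 00000000  (ones: 0)
  rows 16-23 [p,q=10]: 00011110  (ones: 4)
  rows 24-31 [p,q=11]: 00001111  (ones: 4)
Disagreements = 2+0+4+4 = 10

10


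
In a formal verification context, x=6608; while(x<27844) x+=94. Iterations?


Step 1: x goes from 6608 toward 27844 by 94; the body runs while x<27844, so iterations = ceil((bound-start)/step)
Step 2: Distance=21236
Step 3: ceil(21236/94)=226

226


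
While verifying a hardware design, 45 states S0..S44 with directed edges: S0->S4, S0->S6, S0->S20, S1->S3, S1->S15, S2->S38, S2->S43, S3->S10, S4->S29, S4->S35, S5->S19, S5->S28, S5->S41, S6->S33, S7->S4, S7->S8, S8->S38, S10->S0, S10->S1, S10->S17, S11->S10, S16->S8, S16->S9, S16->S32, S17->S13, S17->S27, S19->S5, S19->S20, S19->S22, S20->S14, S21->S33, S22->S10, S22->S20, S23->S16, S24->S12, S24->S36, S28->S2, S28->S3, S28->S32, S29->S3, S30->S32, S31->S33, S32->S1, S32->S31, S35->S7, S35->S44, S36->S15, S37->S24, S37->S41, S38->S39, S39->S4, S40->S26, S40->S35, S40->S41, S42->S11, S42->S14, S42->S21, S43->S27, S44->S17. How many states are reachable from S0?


BFS from S0:
  layer 0: {S0}
  layer 1: {S4, S6, S20}
  layer 2: {S14, S29, S33, S35}
  layer 3: {S3, S7, S44}
  layer 4: {S8, S10, S17}
  layer 5: {S1, S13, S27, S38}
  layer 6: {S15, S39}
Reachable set: {S0, S1, S3, S4, S6, S7, S8, S10, S13, S14, S15, S17, S20, S27, S29, S33, S35, S38, S39, S44}
Count = 20

20


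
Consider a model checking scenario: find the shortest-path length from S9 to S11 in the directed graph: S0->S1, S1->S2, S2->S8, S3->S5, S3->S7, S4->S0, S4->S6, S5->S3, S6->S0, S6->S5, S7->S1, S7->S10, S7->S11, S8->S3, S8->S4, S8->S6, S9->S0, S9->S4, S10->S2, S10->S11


BFS layer-by-layer from S9:
  dist 0: {S9}
  dist 1: {S0, S4}
  dist 2: {S1, S6}
  dist 3: {S2, S5}
  dist 4: {S3, S8}
  dist 5: {S7}
  dist 6: {S10, S11}
  -> S11 reached at distance 6
Shortest path length = 6

6


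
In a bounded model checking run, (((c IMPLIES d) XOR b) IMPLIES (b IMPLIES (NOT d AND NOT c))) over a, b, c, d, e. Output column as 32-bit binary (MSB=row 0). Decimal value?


Formula: (((c IMPLIES d) XOR b) IMPLIES (b IMPLIES (NOT d AND NOT c))) over a, b, c, d, e (32 rows)
Evaluate each row (bits = a,b,c,d,e, MSB first):
  row 0 [00000]: (((0 IMPLIES 0) XOR 0) IMPLIES (0 IMPLIES (NOT 0 AND NOT 0))) -> 1
  row 1 [00001]: (((0 IMPLIES 0) XOR 0) IMPLIES (0 IMPLIES (NOT 0 AND NOT 0))) -> 1
  row 2 [00010]: (((0 IMPLIES 1) XOR 0) IMPLIES (0 IMPLIES (NOT 1 AND NOT 0))) -> 1
  row 3 [00011]: (((0 IMPLIES 1) XOR 0) IMPLIES (0 IMPLIES (NOT 1 AND NOT 0))) -> 1
  row 4 [00100]: (((1 IMPLIES 0) XOR 0) IMPLIES (0 IMPLIES (NOT 0 AND NOT 1))) -> 1
  row 5 [00101]: (((1 IMPLIES 0) XOR 0) IMPLIES (0 IMPLIES (NOT 0 AND NOT 1))) -> 1
  row 6 [00110]: (((1 IMPLIES 1) XOR 0) IMPLIES (0 IMPLIES (NOT 1 AND NOT 1))) -> 1
  row 7 [00111]: (((1 IMPLIES 1) XOR 0) IMPLIES (0 IMPLIES (NOT 1 AND NOT 1))) -> 1
  row 8 [01000]: (((0 IMPLIES 0) XOR 1) IMPLIES (1 IMPLIES (NOT 0 AND NOT 0))) -> 1
  row 9 [01001]: (((0 IMPLIES 0) XOR 1) IMPLIES (1 IMPLIES (NOT 0 AND NOT 0))) -> 1
  row 10 [01010]: (((0 IMPLIES 1) XOR 1) IMPLIES (1 IMPLIES (NOT 1 AND NOT 0))) -> 1
  row 11 [01011]: (((0 IMPLIES 1) XOR 1) IMPLIES (1 IMPLIES (NOT 1 AND NOT 0))) -> 1
  row 12 [01100]: (((1 IMPLIES 0) XOR 1) IMPLIES (1 IMPLIES (NOT 0 AND NOT 1))) -> 0
  row 13 [01101]: (((1 IMPLIES 0) XOR 1) IMPLIES (1 IMPLIES (NOT 0 AND NOT 1))) -> 0
  row 14 [01110]: (((1 IMPLIES 1) XOR 1) IMPLIES (1 IMPLIES (NOT 1 AND NOT 1))) -> 1
  row 15 [01111]: (((1 IMPLIES 1) XOR 1) IMPLIES (1 IMPLIES (NOT 1 AND NOT 1))) -> 1
  row 16 [10000]: (((0 IMPLIES 0) XOR 0) IMPLIES (0 IMPLIES (NOT 0 AND NOT 0))) -> 1
  row 17 [10001]: (((0 IMPLIES 0) XOR 0) IMPLIES (0 IMPLIES (NOT 0 AND NOT 0))) -> 1
  row 18 [10010]: (((0 IMPLIES 1) XOR 0) IMPLIES (0 IMPLIES (NOT 1 AND NOT 0))) -> 1
  row 19 [10011]: (((0 IMPLIES 1) XOR 0) IMPLIES (0 IMPLIES (NOT 1 AND NOT 0))) -> 1
  row 20 [10100]: (((1 IMPLIES 0) XOR 0) IMPLIES (0 IMPLIES (NOT 0 AND NOT 1))) -> 1
  row 21 [10101]: (((1 IMPLIES 0) XOR 0) IMPLIES (0 IMPLIES (NOT 0 AND NOT 1))) -> 1
  row 22 [10110]: (((1 IMPLIES 1) XOR 0) IMPLIES (0 IMPLIES (NOT 1 AND NOT 1))) -> 1
  row 23 [10111]: (((1 IMPLIES 1) XOR 0) IMPLIES (0 IMPLIES (NOT 1 AND NOT 1))) -> 1
  row 24 [11000]: (((0 IMPLIES 0) XOR 1) IMPLIES (1 IMPLIES (NOT 0 AND NOT 0))) -> 1
  row 25 [11001]: (((0 IMPLIES 0) XOR 1) IMPLIES (1 IMPLIES (NOT 0 AND NOT 0))) -> 1
  row 26 [11010]: (((0 IMPLIES 1) XOR 1) IMPLIES (1 IMPLIES (NOT 1 AND NOT 0))) -> 1
  row 27 [11011]: (((0 IMPLIES 1) XOR 1) IMPLIES (1 IMPLIES (NOT 1 AND NOT 0))) -> 1
  row 28 [11100]: (((1 IMPLIES 0) XOR 1) IMPLIES (1 IMPLIES (NOT 0 AND NOT 1))) -> 0
  row 29 [11101]: (((1 IMPLIES 0) XOR 1) IMPLIES (1 IMPLIES (NOT 0 AND NOT 1))) -> 0
  row 30 [11110]: (((1 IMPLIES 1) XOR 1) IMPLIES (1 IMPLIES (NOT 1 AND NOT 1))) -> 1
  row 31 [11111]: (((1 IMPLIES 1) XOR 1) IMPLIES (1 IMPLIES (NOT 1 AND NOT 1))) -> 1
Full result column, 4 rows per line (a,b,c fixed per line; d,e runs 00..11 left to right):
  rows 0-3 [a,b,c=000]: 1111  = hex F
  rows 4-7 [a,b,c=001]: 1111  = hex F
  rows 8-11 [a,b,c=010]: 1111  = hex F
  rows 12-15 [a,b,c=011]: 0011  = hex 3
  rows 16-19 [a,b,c=100]: 1111  = hex F
  rows 20-23 [a,b,c=101]: 1111  = hex F
  rows 24-27 [a,b,c=110]: 1111  = hex F
  rows 28-31 [a,b,c=111]: 0011  = hex 3
Output column (row 0 .. row 31) = 11111111111100111111111111110011
Output column grouped in 4s = 1111 1111 1111 0011 1111 1111 1111 0011 = 0xFFF3FFF3
Convert to decimal digit by digit (value = value*16 + digit):
  F -> 15
  15*16 + 15 (F) = 255
  255*16 + 15 (F) = 4095
  4095*16 + 3 = 65523
  65523*16 + 15 (F) = 1048383
  1048383*16 + 15 (F) = 16774143
  16774143*16 + 15 (F) = 268386303
  268386303*16 + 3 = 4294180851
Decimal = 4294180851

4294180851
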